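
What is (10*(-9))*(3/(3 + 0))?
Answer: -90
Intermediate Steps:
(10*(-9))*(3/(3 + 0)) = -270/3 = -90*1 = -90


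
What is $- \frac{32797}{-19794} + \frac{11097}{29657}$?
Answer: $\frac{1192314647}{587030658} \approx 2.0311$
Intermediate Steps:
$- \frac{32797}{-19794} + \frac{11097}{29657} = \left(-32797\right) \left(- \frac{1}{19794}\right) + 11097 \cdot \frac{1}{29657} = \frac{32797}{19794} + \frac{11097}{29657} = \frac{1192314647}{587030658}$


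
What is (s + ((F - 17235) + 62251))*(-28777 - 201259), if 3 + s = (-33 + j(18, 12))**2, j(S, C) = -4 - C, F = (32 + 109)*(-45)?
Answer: -9447348484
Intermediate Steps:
F = -6345 (F = 141*(-45) = -6345)
s = 2398 (s = -3 + (-33 + (-4 - 1*12))**2 = -3 + (-33 + (-4 - 12))**2 = -3 + (-33 - 16)**2 = -3 + (-49)**2 = -3 + 2401 = 2398)
(s + ((F - 17235) + 62251))*(-28777 - 201259) = (2398 + ((-6345 - 17235) + 62251))*(-28777 - 201259) = (2398 + (-23580 + 62251))*(-230036) = (2398 + 38671)*(-230036) = 41069*(-230036) = -9447348484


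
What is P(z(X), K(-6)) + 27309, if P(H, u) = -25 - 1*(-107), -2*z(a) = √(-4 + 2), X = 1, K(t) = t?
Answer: 27391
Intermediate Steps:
z(a) = -I*√2/2 (z(a) = -√(-4 + 2)/2 = -I*√2/2)
P(H, u) = 82 (P(H, u) = -25 + 107 = 82)
P(z(X), K(-6)) + 27309 = 82 + 27309 = 27391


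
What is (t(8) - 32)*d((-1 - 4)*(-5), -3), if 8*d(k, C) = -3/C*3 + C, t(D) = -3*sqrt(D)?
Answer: 0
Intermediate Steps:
d(k, C) = -9/(8*C) + C/8 (d(k, C) = (-3/C*3 + C)/8 = (-9/C + C)/8 = (C - 9/C)/8 = -9/(8*C) + C/8)
(t(8) - 32)*d((-1 - 4)*(-5), -3) = (-6*sqrt(2) - 32)*((1/8)*(-9 + (-3)**2)/(-3)) = (-6*sqrt(2) - 32)*((1/8)*(-1/3)*(-9 + 9)) = (-6*sqrt(2) - 32)*((1/8)*(-1/3)*0) = (-32 - 6*sqrt(2))*0 = 0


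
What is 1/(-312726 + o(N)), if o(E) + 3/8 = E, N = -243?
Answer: -8/2503755 ≈ -3.1952e-6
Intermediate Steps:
o(E) = -3/8 + E
1/(-312726 + o(N)) = 1/(-312726 + (-3/8 - 243)) = 1/(-312726 - 1947/8) = 1/(-2503755/8) = -8/2503755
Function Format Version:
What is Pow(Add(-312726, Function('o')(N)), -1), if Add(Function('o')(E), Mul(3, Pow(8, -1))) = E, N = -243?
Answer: Rational(-8, 2503755) ≈ -3.1952e-6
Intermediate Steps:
Function('o')(E) = Add(Rational(-3, 8), E)
Pow(Add(-312726, Function('o')(N)), -1) = Pow(Add(-312726, Add(Rational(-3, 8), -243)), -1) = Pow(Add(-312726, Rational(-1947, 8)), -1) = Pow(Rational(-2503755, 8), -1) = Rational(-8, 2503755)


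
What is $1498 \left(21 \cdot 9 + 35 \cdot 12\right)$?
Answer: $912282$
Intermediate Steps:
$1498 \left(21 \cdot 9 + 35 \cdot 12\right) = 1498 \left(189 + 420\right) = 1498 \cdot 609 = 912282$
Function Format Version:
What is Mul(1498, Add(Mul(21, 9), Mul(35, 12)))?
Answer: 912282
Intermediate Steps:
Mul(1498, Add(Mul(21, 9), Mul(35, 12))) = Mul(1498, Add(189, 420)) = Mul(1498, 609) = 912282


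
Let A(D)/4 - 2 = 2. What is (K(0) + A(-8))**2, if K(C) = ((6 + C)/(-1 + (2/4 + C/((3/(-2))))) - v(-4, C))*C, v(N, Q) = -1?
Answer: 256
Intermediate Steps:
A(D) = 16 (A(D) = 8 + 4*2 = 8 + 8 = 16)
K(C) = C*(1 + (6 + C)/(-1/2 - 2*C/3)) (K(C) = ((6 + C)/(-1 + (2/4 + C/((3/(-2))))) - 1*(-1))*C = ((6 + C)/(-1 + (2*(1/4) + C/((3*(-1/2))))) + 1)*C = ((6 + C)/(-1 + (1/2 + C/(-3/2))) + 1)*C = ((6 + C)/(-1 + (1/2 + C*(-2/3))) + 1)*C = ((6 + C)/(-1 + (1/2 - 2*C/3)) + 1)*C = ((6 + C)/(-1/2 - 2*C/3) + 1)*C = (1 + (6 + C)/(-1/2 - 2*C/3))*C = C*(1 + (6 + C)/(-1/2 - 2*C/3)))
(K(0) + A(-8))**2 = (-1*0*(33 + 2*0)/(3 + 4*0) + 16)**2 = (-1*0*(33 + 0)/(3 + 0) + 16)**2 = (-1*0*33/3 + 16)**2 = (-1*0*1/3*33 + 16)**2 = (0 + 16)**2 = 16**2 = 256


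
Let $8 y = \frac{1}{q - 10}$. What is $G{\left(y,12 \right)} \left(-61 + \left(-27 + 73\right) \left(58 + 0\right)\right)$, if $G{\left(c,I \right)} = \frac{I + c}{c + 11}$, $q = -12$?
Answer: $\frac{1834459}{645} \approx 2844.1$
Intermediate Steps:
$y = - \frac{1}{176}$ ($y = \frac{1}{8 \left(-12 - 10\right)} = \frac{1}{8 \left(-22\right)} = \frac{1}{8} \left(- \frac{1}{22}\right) = - \frac{1}{176} \approx -0.0056818$)
$G{\left(c,I \right)} = \frac{I + c}{11 + c}$
$G{\left(y,12 \right)} \left(-61 + \left(-27 + 73\right) \left(58 + 0\right)\right) = \frac{12 - \frac{1}{176}}{11 - \frac{1}{176}} \left(-61 + \left(-27 + 73\right) \left(58 + 0\right)\right) = \frac{1}{\frac{1935}{176}} \cdot \frac{2111}{176} \left(-61 + 46 \cdot 58\right) = \frac{176}{1935} \cdot \frac{2111}{176} \left(-61 + 2668\right) = \frac{2111}{1935} \cdot 2607 = \frac{1834459}{645}$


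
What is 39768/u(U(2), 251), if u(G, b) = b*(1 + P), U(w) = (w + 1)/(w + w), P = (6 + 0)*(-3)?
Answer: -39768/4267 ≈ -9.3199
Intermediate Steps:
P = -18 (P = 6*(-3) = -18)
U(w) = (1 + w)/(2*w) (U(w) = (1 + w)/((2*w)) = (1 + w)*(1/(2*w)) = (1 + w)/(2*w))
u(G, b) = -17*b (u(G, b) = b*(1 - 18) = b*(-17) = -17*b)
39768/u(U(2), 251) = 39768/((-17*251)) = 39768/(-4267) = 39768*(-1/4267) = -39768/4267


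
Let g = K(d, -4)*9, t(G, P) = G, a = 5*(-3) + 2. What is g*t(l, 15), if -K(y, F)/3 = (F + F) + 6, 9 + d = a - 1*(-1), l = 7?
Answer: 378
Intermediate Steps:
a = -13 (a = -15 + 2 = -13)
d = -21 (d = -9 + (-13 - 1*(-1)) = -9 + (-13 + 1) = -9 - 12 = -21)
K(y, F) = -18 - 6*F (K(y, F) = -3*((F + F) + 6) = -3*(2*F + 6) = -3*(6 + 2*F) = -18 - 6*F)
g = 54 (g = (-18 - 6*(-4))*9 = (-18 + 24)*9 = 6*9 = 54)
g*t(l, 15) = 54*7 = 378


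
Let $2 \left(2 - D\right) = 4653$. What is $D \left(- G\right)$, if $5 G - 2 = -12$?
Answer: $-4649$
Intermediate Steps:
$G = -2$ ($G = \frac{2}{5} + \frac{1}{5} \left(-12\right) = \frac{2}{5} - \frac{12}{5} = -2$)
$D = - \frac{4649}{2}$ ($D = 2 - \frac{4653}{2} = - \frac{4649}{2} \approx -2324.5$)
$D \left(- G\right) = - \frac{4649 \left(\left(-1\right) \left(-2\right)\right)}{2} = \left(- \frac{4649}{2}\right) 2 = -4649$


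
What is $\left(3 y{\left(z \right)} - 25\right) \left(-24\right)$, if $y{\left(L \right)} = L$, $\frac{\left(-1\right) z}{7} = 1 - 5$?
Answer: $-1416$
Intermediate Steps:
$z = 28$ ($z = - 7 \left(1 - 5\right) = \left(-7\right) \left(-4\right) = 28$)
$\left(3 y{\left(z \right)} - 25\right) \left(-24\right) = \left(3 \cdot 28 - 25\right) \left(-24\right) = \left(84 - 25\right) \left(-24\right) = 59 \left(-24\right) = -1416$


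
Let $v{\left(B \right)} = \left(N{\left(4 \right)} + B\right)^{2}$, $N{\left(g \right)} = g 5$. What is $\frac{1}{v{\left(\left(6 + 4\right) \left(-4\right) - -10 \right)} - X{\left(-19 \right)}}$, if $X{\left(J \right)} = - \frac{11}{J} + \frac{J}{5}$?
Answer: $\frac{95}{9806} \approx 0.0096879$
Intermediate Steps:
$X{\left(J \right)} = - \frac{11}{J} + \frac{J}{5}$ ($X{\left(J \right)} = - \frac{11}{J} + J \frac{1}{5} = - \frac{11}{J} + \frac{J}{5}$)
$N{\left(g \right)} = 5 g$
$v{\left(B \right)} = \left(20 + B\right)^{2}$ ($v{\left(B \right)} = \left(5 \cdot 4 + B\right)^{2} = \left(20 + B\right)^{2}$)
$\frac{1}{v{\left(\left(6 + 4\right) \left(-4\right) - -10 \right)} - X{\left(-19 \right)}} = \frac{1}{\left(20 + \left(\left(6 + 4\right) \left(-4\right) - -10\right)\right)^{2} - \left(- \frac{11}{-19} + \frac{1}{5} \left(-19\right)\right)} = \frac{1}{\left(20 + \left(10 \left(-4\right) + 10\right)\right)^{2} - \left(\left(-11\right) \left(- \frac{1}{19}\right) - \frac{19}{5}\right)} = \frac{1}{\left(20 + \left(-40 + 10\right)\right)^{2} - \left(\frac{11}{19} - \frac{19}{5}\right)} = \frac{1}{\left(20 - 30\right)^{2} - - \frac{306}{95}} = \frac{1}{\left(-10\right)^{2} + \frac{306}{95}} = \frac{1}{100 + \frac{306}{95}} = \frac{1}{\frac{9806}{95}} = \frac{95}{9806}$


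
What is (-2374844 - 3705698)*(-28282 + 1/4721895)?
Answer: 812023758276958838/4721895 ≈ 1.7197e+11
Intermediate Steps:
(-2374844 - 3705698)*(-28282 + 1/4721895) = -6080542*(-28282 + 1/4721895) = -6080542*(-133544634389/4721895) = 812023758276958838/4721895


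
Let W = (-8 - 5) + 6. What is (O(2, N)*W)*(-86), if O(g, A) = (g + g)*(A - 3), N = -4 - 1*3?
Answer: -24080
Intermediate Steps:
N = -7 (N = -4 - 3 = -7)
W = -7 (W = -13 + 6 = -7)
O(g, A) = 2*g*(-3 + A) (O(g, A) = (2*g)*(-3 + A) = 2*g*(-3 + A))
(O(2, N)*W)*(-86) = ((2*2*(-3 - 7))*(-7))*(-86) = ((2*2*(-10))*(-7))*(-86) = -40*(-7)*(-86) = 280*(-86) = -24080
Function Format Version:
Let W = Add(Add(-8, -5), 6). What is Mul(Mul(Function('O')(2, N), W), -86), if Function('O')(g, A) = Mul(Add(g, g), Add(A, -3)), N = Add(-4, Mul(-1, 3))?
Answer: -24080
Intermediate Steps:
N = -7 (N = Add(-4, -3) = -7)
W = -7 (W = Add(-13, 6) = -7)
Function('O')(g, A) = Mul(2, g, Add(-3, A)) (Function('O')(g, A) = Mul(Mul(2, g), Add(-3, A)) = Mul(2, g, Add(-3, A)))
Mul(Mul(Function('O')(2, N), W), -86) = Mul(Mul(Mul(2, 2, Add(-3, -7)), -7), -86) = Mul(Mul(Mul(2, 2, -10), -7), -86) = Mul(Mul(-40, -7), -86) = Mul(280, -86) = -24080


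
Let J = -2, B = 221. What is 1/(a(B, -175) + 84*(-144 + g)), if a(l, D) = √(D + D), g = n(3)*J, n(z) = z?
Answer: -36/453601 - I*√14/31752070 ≈ -7.9365e-5 - 1.1784e-7*I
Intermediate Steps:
g = -6 (g = 3*(-2) = -6)
a(l, D) = √2*√D (a(l, D) = √(2*D) = √2*√D)
1/(a(B, -175) + 84*(-144 + g)) = 1/(√2*√(-175) + 84*(-144 - 6)) = 1/(√2*(5*I*√7) + 84*(-150)) = 1/(5*I*√14 - 12600) = 1/(-12600 + 5*I*√14)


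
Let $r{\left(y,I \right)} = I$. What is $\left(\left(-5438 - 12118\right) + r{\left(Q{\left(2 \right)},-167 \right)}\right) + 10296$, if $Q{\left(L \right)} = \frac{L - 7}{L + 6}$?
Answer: $-7427$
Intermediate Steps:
$Q{\left(L \right)} = \frac{-7 + L}{6 + L}$
$\left(\left(-5438 - 12118\right) + r{\left(Q{\left(2 \right)},-167 \right)}\right) + 10296 = \left(\left(-5438 - 12118\right) - 167\right) + 10296 = \left(-17556 - 167\right) + 10296 = -17723 + 10296 = -7427$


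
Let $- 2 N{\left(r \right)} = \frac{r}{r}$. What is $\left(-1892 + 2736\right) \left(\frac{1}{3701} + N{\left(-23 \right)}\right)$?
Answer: $- \frac{1560978}{3701} \approx -421.77$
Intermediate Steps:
$N{\left(r \right)} = - \frac{1}{2}$ ($N{\left(r \right)} = - \frac{r \frac{1}{r}}{2} = \left(- \frac{1}{2}\right) 1 = - \frac{1}{2}$)
$\left(-1892 + 2736\right) \left(\frac{1}{3701} + N{\left(-23 \right)}\right) = \left(-1892 + 2736\right) \left(\frac{1}{3701} - \frac{1}{2}\right) = 844 \left(\frac{1}{3701} - \frac{1}{2}\right) = 844 \left(- \frac{3699}{7402}\right) = - \frac{1560978}{3701}$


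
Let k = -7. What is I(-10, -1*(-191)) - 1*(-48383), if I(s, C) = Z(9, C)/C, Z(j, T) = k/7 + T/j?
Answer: 83170559/1719 ≈ 48383.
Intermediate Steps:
Z(j, T) = -1 + T/j (Z(j, T) = -7/7 + T/j = -7*⅐ + T/j = -1 + T/j)
I(s, C) = (-1 + C/9)/C (I(s, C) = ((C - 1*9)/9)/C = ((C - 9)/9)/C = ((-9 + C)/9)/C = (-1 + C/9)/C)
I(-10, -1*(-191)) - 1*(-48383) = (-9 - 1*(-191))/(9*((-1*(-191)))) - 1*(-48383) = (⅑)*(-9 + 191)/191 + 48383 = (⅑)*(1/191)*182 + 48383 = 182/1719 + 48383 = 83170559/1719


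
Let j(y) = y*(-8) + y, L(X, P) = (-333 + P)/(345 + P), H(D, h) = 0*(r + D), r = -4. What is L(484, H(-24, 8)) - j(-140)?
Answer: -112811/115 ≈ -980.96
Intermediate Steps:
H(D, h) = 0 (H(D, h) = 0*(-4 + D) = 0)
L(X, P) = (-333 + P)/(345 + P)
j(y) = -7*y (j(y) = -8*y + y = -7*y)
L(484, H(-24, 8)) - j(-140) = (-333 + 0)/(345 + 0) - (-7)*(-140) = -333/345 - 1*980 = (1/345)*(-333) - 980 = -111/115 - 980 = -112811/115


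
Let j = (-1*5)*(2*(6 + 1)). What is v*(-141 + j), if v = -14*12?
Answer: 35448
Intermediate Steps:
v = -168
j = -70 (j = -10*7 = -5*14 = -70)
v*(-141 + j) = -168*(-141 - 70) = -168*(-211) = 35448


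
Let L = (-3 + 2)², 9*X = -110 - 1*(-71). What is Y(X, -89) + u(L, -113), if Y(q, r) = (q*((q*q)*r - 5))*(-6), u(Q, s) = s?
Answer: -393253/9 ≈ -43695.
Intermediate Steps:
X = -13/3 (X = (-110 - 1*(-71))/9 = (-110 + 71)/9 = (⅑)*(-39) = -13/3 ≈ -4.3333)
L = 1 (L = (-1)² = 1)
Y(q, r) = -6*q*(-5 + r*q²) (Y(q, r) = (q*(q²*r - 5))*(-6) = (q*(r*q² - 5))*(-6) = (q*(-5 + r*q²))*(-6) = -6*q*(-5 + r*q²))
Y(X, -89) + u(L, -113) = 6*(-13/3)*(5 - 1*(-89)*(-13/3)²) - 113 = 6*(-13/3)*(5 - 1*(-89)*169/9) - 113 = 6*(-13/3)*(5 + 15041/9) - 113 = 6*(-13/3)*(15086/9) - 113 = -392236/9 - 113 = -393253/9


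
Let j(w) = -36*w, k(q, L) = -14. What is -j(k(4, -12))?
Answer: -504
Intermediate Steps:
-j(k(4, -12)) = -(-36)*(-14) = -1*504 = -504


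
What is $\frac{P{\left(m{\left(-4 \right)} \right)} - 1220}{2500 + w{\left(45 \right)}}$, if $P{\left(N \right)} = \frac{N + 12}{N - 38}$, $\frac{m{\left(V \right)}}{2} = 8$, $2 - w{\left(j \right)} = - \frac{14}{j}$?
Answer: $- \frac{302265}{619322} \approx -0.48806$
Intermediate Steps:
$w{\left(j \right)} = 2 + \frac{14}{j}$ ($w{\left(j \right)} = 2 - - \frac{14}{j} = 2 + \frac{14}{j}$)
$m{\left(V \right)} = 16$ ($m{\left(V \right)} = 2 \cdot 8 = 16$)
$P{\left(N \right)} = \frac{12 + N}{-38 + N}$
$\frac{P{\left(m{\left(-4 \right)} \right)} - 1220}{2500 + w{\left(45 \right)}} = \frac{\frac{12 + 16}{-38 + 16} - 1220}{2500 + \left(2 + \frac{14}{45}\right)} = \frac{\frac{1}{-22} \cdot 28 - 1220}{2500 + \left(2 + 14 \cdot \frac{1}{45}\right)} = \frac{\left(- \frac{1}{22}\right) 28 - 1220}{2500 + \left(2 + \frac{14}{45}\right)} = \frac{- \frac{14}{11} - 1220}{2500 + \frac{104}{45}} = - \frac{13434}{11 \cdot \frac{112604}{45}} = \left(- \frac{13434}{11}\right) \frac{45}{112604} = - \frac{302265}{619322}$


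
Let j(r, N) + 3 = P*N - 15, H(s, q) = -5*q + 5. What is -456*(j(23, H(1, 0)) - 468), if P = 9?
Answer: 201096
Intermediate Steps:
H(s, q) = 5 - 5*q
j(r, N) = -18 + 9*N (j(r, N) = -3 + (9*N - 15) = -3 + (-15 + 9*N) = -18 + 9*N)
-456*(j(23, H(1, 0)) - 468) = -456*((-18 + 9*(5 - 5*0)) - 468) = -456*((-18 + 9*(5 + 0)) - 468) = -456*((-18 + 9*5) - 468) = -456*((-18 + 45) - 468) = -456*(27 - 468) = -456*(-441) = 201096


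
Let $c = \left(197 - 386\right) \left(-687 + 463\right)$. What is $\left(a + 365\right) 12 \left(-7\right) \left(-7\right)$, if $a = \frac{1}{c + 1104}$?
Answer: $\frac{776924449}{3620} \approx 2.1462 \cdot 10^{5}$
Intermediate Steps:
$c = 42336$ ($c = \left(-189\right) \left(-224\right) = 42336$)
$a = \frac{1}{43440}$ ($a = \frac{1}{42336 + 1104} = \frac{1}{43440} \approx 2.302 \cdot 10^{-5}$)
$\left(a + 365\right) 12 \left(-7\right) \left(-7\right) = \left(\frac{1}{43440} + 365\right) 12 \left(-7\right) \left(-7\right) = \frac{15855601 \left(\left(-84\right) \left(-7\right)\right)}{43440} = \frac{15855601}{43440} \cdot 588 = \frac{776924449}{3620}$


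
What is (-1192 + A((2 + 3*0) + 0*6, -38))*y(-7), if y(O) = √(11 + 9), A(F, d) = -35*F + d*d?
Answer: 364*√5 ≈ 813.93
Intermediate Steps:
A(F, d) = d² - 35*F (A(F, d) = -35*F + d² = d² - 35*F)
y(O) = 2*√5 (y(O) = √20 = 2*√5)
(-1192 + A((2 + 3*0) + 0*6, -38))*y(-7) = (-1192 + ((-38)² - 35*((2 + 3*0) + 0*6)))*(2*√5) = (-1192 + (1444 - 35*((2 + 0) + 0)))*(2*√5) = (-1192 + (1444 - 35*(2 + 0)))*(2*√5) = (-1192 + (1444 - 35*2))*(2*√5) = (-1192 + (1444 - 70))*(2*√5) = (-1192 + 1374)*(2*√5) = 182*(2*√5) = 364*√5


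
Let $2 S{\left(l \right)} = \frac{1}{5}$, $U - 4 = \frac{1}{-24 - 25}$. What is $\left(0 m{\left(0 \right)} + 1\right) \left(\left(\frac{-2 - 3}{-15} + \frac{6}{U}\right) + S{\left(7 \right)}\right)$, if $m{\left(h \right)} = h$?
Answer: $\frac{757}{390} \approx 1.941$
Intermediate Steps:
$U = \frac{195}{49}$ ($U = 4 + \frac{1}{-24 - 25} = 4 + \frac{1}{-49} = 4 - \frac{1}{49} = \frac{195}{49} \approx 3.9796$)
$S{\left(l \right)} = \frac{1}{10}$ ($S{\left(l \right)} = \frac{1}{2 \cdot 5} = \frac{1}{2} \cdot \frac{1}{5} = \frac{1}{10}$)
$\left(0 m{\left(0 \right)} + 1\right) \left(\left(\frac{-2 - 3}{-15} + \frac{6}{U}\right) + S{\left(7 \right)}\right) = \left(0 \cdot 0 + 1\right) \left(\left(\frac{-2 - 3}{-15} + \frac{6}{\frac{195}{49}}\right) + \frac{1}{10}\right) = \left(0 + 1\right) \left(\left(\left(-5\right) \left(- \frac{1}{15}\right) + 6 \cdot \frac{49}{195}\right) + \frac{1}{10}\right) = 1 \left(\left(\frac{1}{3} + \frac{98}{65}\right) + \frac{1}{10}\right) = 1 \left(\frac{359}{195} + \frac{1}{10}\right) = 1 \cdot \frac{757}{390} = \frac{757}{390}$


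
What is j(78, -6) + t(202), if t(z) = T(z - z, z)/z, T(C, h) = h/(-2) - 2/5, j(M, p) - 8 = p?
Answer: 1513/1010 ≈ 1.4980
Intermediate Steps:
j(M, p) = 8 + p
T(C, h) = -2/5 - h/2 (T(C, h) = h*(-1/2) - 2*1/5 = -h/2 - 2/5 = -2/5 - h/2)
t(z) = (-2/5 - z/2)/z
j(78, -6) + t(202) = (8 - 6) + (1/10)*(-4 - 5*202)/202 = 2 + (1/10)*(1/202)*(-4 - 1010) = 2 + (1/10)*(1/202)*(-1014) = 2 - 507/1010 = 1513/1010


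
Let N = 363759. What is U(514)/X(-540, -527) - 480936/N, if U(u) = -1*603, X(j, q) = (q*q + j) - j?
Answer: -44596407007/33675474437 ≈ -1.3243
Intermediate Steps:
X(j, q) = q**2 (X(j, q) = (q**2 + j) - j = (j + q**2) - j = q**2)
U(u) = -603
U(514)/X(-540, -527) - 480936/N = -603/((-527)**2) - 480936/363759 = -603/277729 - 480936*1/363759 = -603*1/277729 - 160312/121253 = -603/277729 - 160312/121253 = -44596407007/33675474437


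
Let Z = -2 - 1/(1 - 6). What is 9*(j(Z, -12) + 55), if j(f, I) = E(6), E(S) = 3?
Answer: 522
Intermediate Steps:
Z = -9/5 (Z = -2 - 1/(-5) = -2 - 1*(-⅕) = -2 + ⅕ = -9/5 ≈ -1.8000)
j(f, I) = 3
9*(j(Z, -12) + 55) = 9*(3 + 55) = 9*58 = 522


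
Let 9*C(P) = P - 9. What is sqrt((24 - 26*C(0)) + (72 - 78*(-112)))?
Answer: sqrt(8858) ≈ 94.117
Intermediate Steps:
C(P) = -1 + P/9 (C(P) = (P - 9)/9 = (-9 + P)/9 = -1 + P/9)
sqrt((24 - 26*C(0)) + (72 - 78*(-112))) = sqrt((24 - 26*(-1 + (1/9)*0)) + (72 - 78*(-112))) = sqrt((24 - 26*(-1 + 0)) + (72 + 8736)) = sqrt((24 - 26*(-1)) + 8808) = sqrt((24 + 26) + 8808) = sqrt(50 + 8808) = sqrt(8858)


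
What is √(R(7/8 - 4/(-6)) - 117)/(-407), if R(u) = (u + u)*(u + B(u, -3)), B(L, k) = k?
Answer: -I*√69982/9768 ≈ -0.027082*I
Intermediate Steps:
R(u) = 2*u*(-3 + u) (R(u) = (u + u)*(u - 3) = (2*u)*(-3 + u) = 2*u*(-3 + u))
√(R(7/8 - 4/(-6)) - 117)/(-407) = √(2*(7/8 - 4/(-6))*(-3 + (7/8 - 4/(-6))) - 117)/(-407) = √(2*(7*(⅛) - 4*(-⅙))*(-3 + (7*(⅛) - 4*(-⅙))) - 117)*(-1/407) = √(2*(7/8 + ⅔)*(-3 + (7/8 + ⅔)) - 117)*(-1/407) = √(2*(37/24)*(-3 + 37/24) - 117)*(-1/407) = √(2*(37/24)*(-35/24) - 117)*(-1/407) = √(-1295/288 - 117)*(-1/407) = √(-34991/288)*(-1/407) = (I*√69982/24)*(-1/407) = -I*√69982/9768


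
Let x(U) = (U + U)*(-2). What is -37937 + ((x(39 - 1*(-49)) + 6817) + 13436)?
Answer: -18036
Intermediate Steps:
x(U) = -4*U (x(U) = (2*U)*(-2) = -4*U)
-37937 + ((x(39 - 1*(-49)) + 6817) + 13436) = -37937 + ((-4*(39 - 1*(-49)) + 6817) + 13436) = -37937 + ((-4*(39 + 49) + 6817) + 13436) = -37937 + ((-4*88 + 6817) + 13436) = -37937 + ((-352 + 6817) + 13436) = -37937 + (6465 + 13436) = -37937 + 19901 = -18036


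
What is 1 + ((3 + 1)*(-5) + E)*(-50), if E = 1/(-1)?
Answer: 1051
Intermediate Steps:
E = -1
1 + ((3 + 1)*(-5) + E)*(-50) = 1 + ((3 + 1)*(-5) - 1)*(-50) = 1 + (4*(-5) - 1)*(-50) = 1 + (-20 - 1)*(-50) = 1 - 21*(-50) = 1 + 1050 = 1051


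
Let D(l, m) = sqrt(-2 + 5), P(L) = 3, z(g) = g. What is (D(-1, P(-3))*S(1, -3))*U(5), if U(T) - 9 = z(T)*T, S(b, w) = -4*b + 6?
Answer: 68*sqrt(3) ≈ 117.78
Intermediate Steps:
S(b, w) = 6 - 4*b
U(T) = 9 + T**2 (U(T) = 9 + T*T = 9 + T**2)
D(l, m) = sqrt(3)
(D(-1, P(-3))*S(1, -3))*U(5) = (sqrt(3)*(6 - 4*1))*(9 + 5**2) = (sqrt(3)*(6 - 4))*(9 + 25) = (sqrt(3)*2)*34 = (2*sqrt(3))*34 = 68*sqrt(3)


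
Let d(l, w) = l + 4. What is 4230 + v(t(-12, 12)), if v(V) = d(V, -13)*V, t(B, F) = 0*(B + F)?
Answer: 4230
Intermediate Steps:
d(l, w) = 4 + l
t(B, F) = 0
v(V) = V*(4 + V) (v(V) = (4 + V)*V = V*(4 + V))
4230 + v(t(-12, 12)) = 4230 + 0*(4 + 0) = 4230 + 0*4 = 4230 + 0 = 4230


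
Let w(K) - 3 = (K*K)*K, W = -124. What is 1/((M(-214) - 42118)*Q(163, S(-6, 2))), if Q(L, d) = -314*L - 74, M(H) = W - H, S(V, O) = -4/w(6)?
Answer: 1/2154187168 ≈ 4.6421e-10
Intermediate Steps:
w(K) = 3 + K**3 (w(K) = 3 + (K*K)*K = 3 + K**2*K = 3 + K**3)
S(V, O) = -4/219 (S(V, O) = -4/(3 + 6**3) = -4/(3 + 216) = -4/219)
M(H) = -124 - H
Q(L, d) = -74 - 314*L
1/((M(-214) - 42118)*Q(163, S(-6, 2))) = 1/(((-124 - 1*(-214)) - 42118)*(-74 - 314*163)) = 1/(((-124 + 214) - 42118)*(-74 - 51182)) = 1/((90 - 42118)*(-51256)) = -1/51256/(-42028) = -1/42028*(-1/51256) = 1/2154187168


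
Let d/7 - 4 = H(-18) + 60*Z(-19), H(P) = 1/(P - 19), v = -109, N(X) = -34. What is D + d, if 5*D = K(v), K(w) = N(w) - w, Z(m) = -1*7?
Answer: -107196/37 ≈ -2897.2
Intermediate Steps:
Z(m) = -7
H(P) = 1/(-19 + P)
K(w) = -34 - w
d = -107751/37 (d = 28 + 7*(1/(-19 - 18) + 60*(-7)) = 28 + 7*(1/(-37) - 420) = 28 + 7*(-1/37 - 420) = 28 + 7*(-15541/37) = 28 - 108787/37 = -107751/37 ≈ -2912.2)
D = 15 (D = (-34 - 1*(-109))/5 = (-34 + 109)/5 = (1/5)*75 = 15)
D + d = 15 - 107751/37 = -107196/37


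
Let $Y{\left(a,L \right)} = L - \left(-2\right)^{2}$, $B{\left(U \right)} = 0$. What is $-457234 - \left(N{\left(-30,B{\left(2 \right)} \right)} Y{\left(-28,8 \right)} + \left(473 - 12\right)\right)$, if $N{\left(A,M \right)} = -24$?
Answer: $-457599$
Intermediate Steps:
$Y{\left(a,L \right)} = -4 + L$ ($Y{\left(a,L \right)} = L - 4 = -4 + L$)
$-457234 - \left(N{\left(-30,B{\left(2 \right)} \right)} Y{\left(-28,8 \right)} + \left(473 - 12\right)\right) = -457234 - \left(- 24 \left(-4 + 8\right) + \left(473 - 12\right)\right) = -457234 - \left(\left(-24\right) 4 + 461\right) = -457234 - \left(-96 + 461\right) = -457234 - 365 = -457599$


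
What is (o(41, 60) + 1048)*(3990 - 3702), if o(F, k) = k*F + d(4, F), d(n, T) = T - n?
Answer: 1020960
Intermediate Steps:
o(F, k) = -4 + F + F*k (o(F, k) = k*F + (F - 1*4) = F*k + (F - 4) = F*k + (-4 + F) = -4 + F + F*k)
(o(41, 60) + 1048)*(3990 - 3702) = ((-4 + 41 + 41*60) + 1048)*(3990 - 3702) = ((-4 + 41 + 2460) + 1048)*288 = (2497 + 1048)*288 = 3545*288 = 1020960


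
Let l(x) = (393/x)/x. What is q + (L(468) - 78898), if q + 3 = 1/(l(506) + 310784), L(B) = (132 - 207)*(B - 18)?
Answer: -8963853274941631/79571892617 ≈ -1.1265e+5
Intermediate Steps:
L(B) = 1350 - 75*B (L(B) = -75*(-18 + B) = 1350 - 75*B)
l(x) = 393/x²
q = -238715421815/79571892617 (q = -3 + 1/(393/506² + 310784) = -3 + 1/(393*(1/256036) + 310784) = -3 + 1/(393/256036 + 310784) = -3 + 1/(79571892617/256036) = -3 + 256036/79571892617 = -238715421815/79571892617 ≈ -3.0000)
q + (L(468) - 78898) = -238715421815/79571892617 + ((1350 - 75*468) - 78898) = -238715421815/79571892617 + ((1350 - 35100) - 78898) = -238715421815/79571892617 + (-33750 - 78898) = -238715421815/79571892617 - 112648 = -8963853274941631/79571892617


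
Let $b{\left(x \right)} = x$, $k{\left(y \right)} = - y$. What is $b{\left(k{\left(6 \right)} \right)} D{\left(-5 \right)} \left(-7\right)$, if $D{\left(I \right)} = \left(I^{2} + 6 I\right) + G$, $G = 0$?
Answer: $-210$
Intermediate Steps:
$D{\left(I \right)} = I^{2} + 6 I$ ($D{\left(I \right)} = \left(I^{2} + 6 I\right) + 0 = I^{2} + 6 I$)
$b{\left(k{\left(6 \right)} \right)} D{\left(-5 \right)} \left(-7\right) = \left(-1\right) 6 \left(- 5 \left(6 - 5\right)\right) \left(-7\right) = - 6 \left(\left(-5\right) 1\right) \left(-7\right) = \left(-6\right) \left(-5\right) \left(-7\right) = 30 \left(-7\right) = -210$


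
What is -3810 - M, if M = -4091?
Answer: 281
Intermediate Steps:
-3810 - M = -3810 - 1*(-4091) = -3810 + 4091 = 281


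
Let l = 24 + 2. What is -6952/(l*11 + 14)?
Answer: -1738/75 ≈ -23.173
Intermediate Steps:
l = 26
-6952/(l*11 + 14) = -6952/(26*11 + 14) = -6952/(286 + 14) = -6952/300 = -6952*1/300 = -1738/75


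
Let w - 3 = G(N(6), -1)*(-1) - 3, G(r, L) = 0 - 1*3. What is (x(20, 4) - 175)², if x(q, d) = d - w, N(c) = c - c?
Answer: 30276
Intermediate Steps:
N(c) = 0
G(r, L) = -3 (G(r, L) = 0 - 3 = -3)
w = 3 (w = 3 + (-3*(-1) - 3) = 3 + (3 - 3) = 3 + 0 = 3)
x(q, d) = -3 + d (x(q, d) = d - 1*3 = d - 3 = -3 + d)
(x(20, 4) - 175)² = ((-3 + 4) - 175)² = (1 - 175)² = (-174)² = 30276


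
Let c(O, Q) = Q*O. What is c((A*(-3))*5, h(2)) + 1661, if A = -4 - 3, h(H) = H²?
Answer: 2081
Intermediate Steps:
A = -7
c(O, Q) = O*Q
c((A*(-3))*5, h(2)) + 1661 = (-7*(-3)*5)*2² + 1661 = (21*5)*4 + 1661 = 105*4 + 1661 = 420 + 1661 = 2081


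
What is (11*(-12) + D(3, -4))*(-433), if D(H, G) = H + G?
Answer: 57589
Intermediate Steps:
D(H, G) = G + H
(11*(-12) + D(3, -4))*(-433) = (11*(-12) + (-4 + 3))*(-433) = (-132 - 1)*(-433) = -133*(-433) = 57589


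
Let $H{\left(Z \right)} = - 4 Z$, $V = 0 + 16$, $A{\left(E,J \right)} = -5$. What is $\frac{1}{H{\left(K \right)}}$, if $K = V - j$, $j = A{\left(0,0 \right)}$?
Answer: $- \frac{1}{84} \approx -0.011905$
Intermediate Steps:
$j = -5$
$V = 16$
$K = 21$ ($K = 16 - -5 = 16 + 5 = 21$)
$\frac{1}{H{\left(K \right)}} = \frac{1}{\left(-4\right) 21} = \frac{1}{-84} = - \frac{1}{84}$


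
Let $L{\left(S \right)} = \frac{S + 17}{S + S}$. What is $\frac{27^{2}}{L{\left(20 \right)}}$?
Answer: $\frac{29160}{37} \approx 788.11$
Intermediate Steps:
$L{\left(S \right)} = \frac{17 + S}{2 S}$
$\frac{27^{2}}{L{\left(20 \right)}} = \frac{27^{2}}{\frac{1}{2} \cdot \frac{1}{20} \left(17 + 20\right)} = \frac{729}{\frac{1}{2} \cdot \frac{1}{20} \cdot 37} = \frac{729}{\frac{37}{40}} = 729 \cdot \frac{40}{37} = \frac{29160}{37}$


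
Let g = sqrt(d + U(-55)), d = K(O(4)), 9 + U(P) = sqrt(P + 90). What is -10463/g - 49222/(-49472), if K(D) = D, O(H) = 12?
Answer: 24611/24736 - 10463/sqrt(3 + sqrt(35)) ≈ -3503.0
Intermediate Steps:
U(P) = -9 + sqrt(90 + P) (U(P) = -9 + sqrt(P + 90) = -9 + sqrt(90 + P))
d = 12
g = sqrt(3 + sqrt(35)) (g = sqrt(12 + (-9 + sqrt(90 - 55))) = sqrt(12 + (-9 + sqrt(35))) = sqrt(3 + sqrt(35)) ≈ 2.9860)
-10463/g - 49222/(-49472) = -10463/sqrt(3 + sqrt(35)) - 49222/(-49472) = -10463/sqrt(3 + sqrt(35)) - 49222*(-1/49472) = -10463/sqrt(3 + sqrt(35)) + 24611/24736 = 24611/24736 - 10463/sqrt(3 + sqrt(35))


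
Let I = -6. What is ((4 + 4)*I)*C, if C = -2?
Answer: 96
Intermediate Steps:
((4 + 4)*I)*C = ((4 + 4)*(-6))*(-2) = (8*(-6))*(-2) = -48*(-2) = 96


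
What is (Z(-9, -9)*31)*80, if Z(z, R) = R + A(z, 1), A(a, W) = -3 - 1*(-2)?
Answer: -24800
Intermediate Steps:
A(a, W) = -1 (A(a, W) = -3 + 2 = -1)
Z(z, R) = -1 + R (Z(z, R) = R - 1 = -1 + R)
(Z(-9, -9)*31)*80 = ((-1 - 9)*31)*80 = -10*31*80 = -310*80 = -24800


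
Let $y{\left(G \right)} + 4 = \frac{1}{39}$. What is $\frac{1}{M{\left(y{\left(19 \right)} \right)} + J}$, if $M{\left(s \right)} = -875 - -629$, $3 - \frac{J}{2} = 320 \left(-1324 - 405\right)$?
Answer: $\frac{1}{1106320} \approx 9.039 \cdot 10^{-7}$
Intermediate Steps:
$J = 1106566$ ($J = 6 - 2 \cdot 320 \left(-1324 - 405\right) = 6 - 2 \cdot 320 \left(-1729\right) = 6 - -1106560 = 6 + 1106560 = 1106566$)
$y{\left(G \right)} = - \frac{155}{39}$ ($y{\left(G \right)} = -4 + \frac{1}{39} = - \frac{155}{39}$)
$M{\left(s \right)} = -246$ ($M{\left(s \right)} = -875 + 629 = -246$)
$\frac{1}{M{\left(y{\left(19 \right)} \right)} + J} = \frac{1}{-246 + 1106566} = \frac{1}{1106320}$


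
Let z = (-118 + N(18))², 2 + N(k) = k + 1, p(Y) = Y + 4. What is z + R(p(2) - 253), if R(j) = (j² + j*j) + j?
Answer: 131972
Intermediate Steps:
p(Y) = 4 + Y
N(k) = -1 + k (N(k) = -2 + (k + 1) = -2 + (1 + k) = -1 + k)
R(j) = j + 2*j² (R(j) = (j² + j²) + j = 2*j² + j = j + 2*j²)
z = 10201 (z = (-118 + (-1 + 18))² = (-118 + 17)² = (-101)² = 10201)
z + R(p(2) - 253) = 10201 + ((4 + 2) - 253)*(1 + 2*((4 + 2) - 253)) = 10201 + (6 - 253)*(1 + 2*(6 - 253)) = 10201 - 247*(1 + 2*(-247)) = 10201 - 247*(1 - 494) = 10201 - 247*(-493) = 10201 + 121771 = 131972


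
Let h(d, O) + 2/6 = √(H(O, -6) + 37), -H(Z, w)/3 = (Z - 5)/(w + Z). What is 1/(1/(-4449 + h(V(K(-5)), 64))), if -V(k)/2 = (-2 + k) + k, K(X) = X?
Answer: -13348/3 + √114202/58 ≈ -4443.5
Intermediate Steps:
H(Z, w) = -3*(-5 + Z)/(Z + w) (H(Z, w) = -3*(Z - 5)/(w + Z) = -3*(-5 + Z)/(Z + w))
V(k) = 4 - 4*k (V(k) = -2*((-2 + k) + k) = -2*(-2 + 2*k) = 4 - 4*k)
h(d, O) = -⅓ + √(37 + 3*(5 - O)/(-6 + O)) (h(d, O) = -⅓ + √(3*(5 - O)/(O - 6) + 37) = -⅓ + √(3*(5 - O)/(-6 + O) + 37) = -⅓ + √(37 + 3*(5 - O)/(-6 + O)))
1/(1/(-4449 + h(V(K(-5)), 64))) = 1/(1/(-4449 + (-⅓ + √((-207 + 34*64)/(-6 + 64))))) = 1/(1/(-4449 + (-⅓ + √((-207 + 2176)/58)))) = 1/(1/(-4449 + (-⅓ + √((1/58)*1969)))) = 1/(1/(-4449 + (-⅓ + √(1969/58)))) = 1/(1/(-4449 + (-⅓ + √114202/58))) = 1/(1/(-13348/3 + √114202/58)) = -13348/3 + √114202/58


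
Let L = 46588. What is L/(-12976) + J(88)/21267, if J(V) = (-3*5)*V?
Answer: -83992943/22996716 ≈ -3.6524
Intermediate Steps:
J(V) = -15*V
L/(-12976) + J(88)/21267 = 46588/(-12976) - 15*88/21267 = 46588*(-1/12976) - 1320*1/21267 = -11647/3244 - 440/7089 = -83992943/22996716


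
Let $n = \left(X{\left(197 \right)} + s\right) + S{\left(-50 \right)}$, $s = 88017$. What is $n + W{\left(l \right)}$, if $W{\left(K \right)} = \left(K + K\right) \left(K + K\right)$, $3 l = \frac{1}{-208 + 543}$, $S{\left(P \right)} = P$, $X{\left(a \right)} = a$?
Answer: $\frac{89047844104}{1010025} \approx 88164.0$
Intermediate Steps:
$l = \frac{1}{1005}$ ($l = \frac{1}{3 \left(-208 + 543\right)} = \frac{1}{3 \cdot 335} = \frac{1}{3} \cdot \frac{1}{335} = \frac{1}{1005} \approx 0.00099503$)
$W{\left(K \right)} = 4 K^{2}$ ($W{\left(K \right)} = 2 K 2 K = 4 K^{2}$)
$n = 88164$ ($n = \left(197 + 88017\right) - 50 = 88214 - 50 = 88164$)
$n + W{\left(l \right)} = 88164 + \frac{4}{1010025} = \frac{89047844104}{1010025}$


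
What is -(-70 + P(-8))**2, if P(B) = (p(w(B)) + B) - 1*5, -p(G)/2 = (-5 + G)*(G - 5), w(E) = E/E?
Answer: -13225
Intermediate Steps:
w(E) = 1
p(G) = -2*(-5 + G)**2 (p(G) = -2*(-5 + G)*(G - 5) = -2*(-5 + G)*(-5 + G) = -2*(-5 + G)**2)
P(B) = -37 + B (P(B) = (-2*(-5 + 1)**2 + B) - 1*5 = (-2*(-4)**2 + B) - 5 = (-2*16 + B) - 5 = (-32 + B) - 5 = -37 + B)
-(-70 + P(-8))**2 = -(-70 + (-37 - 8))**2 = -(-70 - 45)**2 = -1*(-115)**2 = -1*13225 = -13225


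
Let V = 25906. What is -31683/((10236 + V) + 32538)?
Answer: -31683/68680 ≈ -0.46131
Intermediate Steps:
-31683/((10236 + V) + 32538) = -31683/((10236 + 25906) + 32538) = -31683/(36142 + 32538) = -31683/68680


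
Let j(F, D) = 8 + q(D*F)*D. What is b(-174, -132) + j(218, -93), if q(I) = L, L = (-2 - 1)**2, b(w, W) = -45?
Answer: -874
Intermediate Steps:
L = 9 (L = (-3)**2 = 9)
q(I) = 9
j(F, D) = 8 + 9*D
b(-174, -132) + j(218, -93) = -45 + (8 + 9*(-93)) = -45 + (8 - 837) = -45 - 829 = -874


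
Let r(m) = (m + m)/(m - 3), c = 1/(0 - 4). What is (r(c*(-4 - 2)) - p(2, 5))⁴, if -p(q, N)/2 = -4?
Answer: 10000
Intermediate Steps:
c = -¼ (c = 1/(-4) = -¼ ≈ -0.25000)
p(q, N) = 8 (p(q, N) = -2*(-4) = 8)
r(m) = 2*m/(-3 + m) (r(m) = (2*m)/(-3 + m) = 2*m/(-3 + m))
(r(c*(-4 - 2)) - p(2, 5))⁴ = (2*(-(-4 - 2)/4)/(-3 - (-4 - 2)/4) - 1*8)⁴ = (2*(-¼*(-6))/(-3 - ¼*(-6)) - 8)⁴ = (2*(3/2)/(-3 + 3/2) - 8)⁴ = (2*(3/2)/(-3/2) - 8)⁴ = (2*(3/2)*(-⅔) - 8)⁴ = (-2 - 8)⁴ = (-10)⁴ = 10000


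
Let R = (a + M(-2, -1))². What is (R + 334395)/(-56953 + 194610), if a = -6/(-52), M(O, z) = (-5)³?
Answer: 236594029/93056132 ≈ 2.5425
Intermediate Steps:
M(O, z) = -125
a = 3/26 (a = -6*(-1)/52 = -1*(-3/26) = 3/26 ≈ 0.11538)
R = 10543009/676 (R = (3/26 - 125)² = (-3247/26)² = 10543009/676 ≈ 15596.)
(R + 334395)/(-56953 + 194610) = (10543009/676 + 334395)/(-56953 + 194610) = (236594029/676)/137657 = (236594029/676)*(1/137657) = 236594029/93056132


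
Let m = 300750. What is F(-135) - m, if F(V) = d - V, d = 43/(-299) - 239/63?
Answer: -5662758925/18837 ≈ -3.0062e+5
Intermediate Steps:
d = -74170/18837 (d = 43*(-1/299) - 239*1/63 = -43/299 - 239/63 = -74170/18837 ≈ -3.9375)
F(V) = -74170/18837 - V
F(-135) - m = (-74170/18837 - 1*(-135)) - 1*300750 = (-74170/18837 + 135) - 300750 = 2468825/18837 - 300750 = -5662758925/18837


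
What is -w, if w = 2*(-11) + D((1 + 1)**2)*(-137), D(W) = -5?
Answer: -663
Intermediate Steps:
w = 663 (w = 2*(-11) - 5*(-137) = -22 + 685 = 663)
-w = -1*663 = -663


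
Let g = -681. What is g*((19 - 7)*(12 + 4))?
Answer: -130752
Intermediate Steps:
g*((19 - 7)*(12 + 4)) = -681*(19 - 7)*(12 + 4) = -8172*16 = -681*192 = -130752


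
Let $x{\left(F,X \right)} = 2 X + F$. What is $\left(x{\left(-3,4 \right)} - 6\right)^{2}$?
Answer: $1$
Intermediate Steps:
$x{\left(F,X \right)} = F + 2 X$
$\left(x{\left(-3,4 \right)} - 6\right)^{2} = \left(\left(-3 + 2 \cdot 4\right) - 6\right)^{2} = \left(\left(-3 + 8\right) - 6\right)^{2} = \left(5 - 6\right)^{2} = \left(-1\right)^{2} = 1$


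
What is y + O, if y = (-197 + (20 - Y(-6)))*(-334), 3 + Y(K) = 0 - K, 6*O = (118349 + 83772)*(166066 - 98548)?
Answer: 2274527733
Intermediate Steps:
O = 2274467613 (O = ((118349 + 83772)*(166066 - 98548))/6 = (202121*67518)/6 = (1/6)*13646805678 = 2274467613)
Y(K) = -3 - K (Y(K) = -3 + (0 - K) = -3 - K)
y = 60120 (y = (-197 + (20 - (-3 - 1*(-6))))*(-334) = (-197 + (20 - (-3 + 6)))*(-334) = (-197 + (20 - 1*3))*(-334) = (-197 + (20 - 3))*(-334) = (-197 + 17)*(-334) = -180*(-334) = 60120)
y + O = 60120 + 2274467613 = 2274527733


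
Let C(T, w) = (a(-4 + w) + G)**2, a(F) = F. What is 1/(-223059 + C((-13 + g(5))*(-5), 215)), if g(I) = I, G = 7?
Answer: -1/175535 ≈ -5.6969e-6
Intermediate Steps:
C(T, w) = (3 + w)**2 (C(T, w) = ((-4 + w) + 7)**2 = (3 + w)**2)
1/(-223059 + C((-13 + g(5))*(-5), 215)) = 1/(-223059 + (3 + 215)**2) = 1/(-223059 + 218**2) = 1/(-223059 + 47524) = 1/(-175535) = -1/175535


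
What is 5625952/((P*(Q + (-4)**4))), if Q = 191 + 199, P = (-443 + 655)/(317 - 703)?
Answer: -271452184/17119 ≈ -15857.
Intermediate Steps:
P = -106/193 (P = 212/(-386) = 212*(-1/386) = -106/193 ≈ -0.54922)
Q = 390
5625952/((P*(Q + (-4)**4))) = 5625952/((-106*(390 + (-4)**4)/193)) = 5625952/((-106*(390 + 256)/193)) = 5625952/((-106/193*646)) = 5625952/(-68476/193) = 5625952*(-193/68476) = -271452184/17119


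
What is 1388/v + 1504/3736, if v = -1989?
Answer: -274264/928863 ≈ -0.29527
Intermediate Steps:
1388/v + 1504/3736 = 1388/(-1989) + 1504/3736 = 1388*(-1/1989) + 1504*(1/3736) = -1388/1989 + 188/467 = -274264/928863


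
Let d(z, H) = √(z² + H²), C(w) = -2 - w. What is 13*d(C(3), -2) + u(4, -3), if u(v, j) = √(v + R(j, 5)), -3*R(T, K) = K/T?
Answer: 13*√29 + √41/3 ≈ 72.141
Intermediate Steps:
R(T, K) = -K/(3*T)
u(v, j) = √(v - 5/(3*j)) (u(v, j) = √(v - ⅓*5/j) = √(v - 5/(3*j)))
d(z, H) = √(H² + z²)
13*d(C(3), -2) + u(4, -3) = 13*√((-2)² + (-2 - 1*3)²) + √(-15/(-3) + 9*4)/3 = 13*√(4 + (-2 - 3)²) + √(-15*(-⅓) + 36)/3 = 13*√(4 + (-5)²) + √(5 + 36)/3 = 13*√(4 + 25) + √41/3 = 13*√29 + √41/3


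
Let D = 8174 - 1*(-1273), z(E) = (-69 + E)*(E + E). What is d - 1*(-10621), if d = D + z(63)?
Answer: 19312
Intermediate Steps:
z(E) = 2*E*(-69 + E) (z(E) = (-69 + E)*(2*E) = 2*E*(-69 + E))
D = 9447 (D = 8174 + 1273 = 9447)
d = 8691 (d = 9447 + 2*63*(-69 + 63) = 9447 + 2*63*(-6) = 9447 - 756 = 8691)
d - 1*(-10621) = 8691 - 1*(-10621) = 8691 + 10621 = 19312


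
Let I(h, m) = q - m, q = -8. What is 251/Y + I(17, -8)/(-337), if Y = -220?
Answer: -251/220 ≈ -1.1409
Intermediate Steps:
I(h, m) = -8 - m
251/Y + I(17, -8)/(-337) = 251/(-220) + (-8 - 1*(-8))/(-337) = 251*(-1/220) + (-8 + 8)*(-1/337) = -251/220 + 0*(-1/337) = -251/220 + 0 = -251/220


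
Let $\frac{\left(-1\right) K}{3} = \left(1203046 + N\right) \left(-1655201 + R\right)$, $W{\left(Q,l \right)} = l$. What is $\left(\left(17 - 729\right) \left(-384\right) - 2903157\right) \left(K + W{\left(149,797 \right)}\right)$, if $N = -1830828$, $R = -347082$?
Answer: $9916761594547021629$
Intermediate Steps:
$K = -3770991678918$ ($K = - 3 \left(1203046 - 1830828\right) \left(-1655201 - 347082\right) = - 3 \left(\left(-627782\right) \left(-2002283\right)\right) = \left(-3\right) 1256997226306 = -3770991678918$)
$\left(\left(17 - 729\right) \left(-384\right) - 2903157\right) \left(K + W{\left(149,797 \right)}\right) = \left(\left(17 - 729\right) \left(-384\right) - 2903157\right) \left(-3770991678918 + 797\right) = \left(\left(-712\right) \left(-384\right) - 2903157\right) \left(-3770991678121\right) = \left(273408 - 2903157\right) \left(-3770991678121\right) = \left(-2629749\right) \left(-3770991678121\right) = 9916761594547021629$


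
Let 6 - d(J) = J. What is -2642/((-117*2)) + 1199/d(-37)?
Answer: 197086/5031 ≈ 39.174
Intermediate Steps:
d(J) = 6 - J
-2642/((-117*2)) + 1199/d(-37) = -2642/((-117*2)) + 1199/(6 - 1*(-37)) = -2642/(-234) + 1199/(6 + 37) = -2642*(-1/234) + 1199/43 = 1321/117 + 1199*(1/43) = 1321/117 + 1199/43 = 197086/5031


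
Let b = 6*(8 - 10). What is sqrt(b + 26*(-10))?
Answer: 4*I*sqrt(17) ≈ 16.492*I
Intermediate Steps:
b = -12 (b = 6*(-2) = -12)
sqrt(b + 26*(-10)) = sqrt(-12 + 26*(-10)) = sqrt(-12 - 260) = sqrt(-272) = 4*I*sqrt(17)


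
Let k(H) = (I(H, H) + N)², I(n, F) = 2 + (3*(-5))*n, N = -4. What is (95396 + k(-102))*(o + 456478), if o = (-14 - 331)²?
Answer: 1398575880540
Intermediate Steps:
I(n, F) = 2 - 15*n
o = 119025 (o = (-345)² = 119025)
k(H) = (-2 - 15*H)² (k(H) = ((2 - 15*H) - 4)² = (-2 - 15*H)²)
(95396 + k(-102))*(o + 456478) = (95396 + (2 + 15*(-102))²)*(119025 + 456478) = (95396 + (2 - 1530)²)*575503 = (95396 + (-1528)²)*575503 = (95396 + 2334784)*575503 = 2430180*575503 = 1398575880540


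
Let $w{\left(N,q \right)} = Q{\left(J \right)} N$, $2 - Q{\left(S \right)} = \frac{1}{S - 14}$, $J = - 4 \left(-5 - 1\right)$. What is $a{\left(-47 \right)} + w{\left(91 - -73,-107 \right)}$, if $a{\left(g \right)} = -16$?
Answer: $\frac{1478}{5} \approx 295.6$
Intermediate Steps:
$J = 24$ ($J = \left(-4\right) \left(-6\right) = 24$)
$Q{\left(S \right)} = 2 - \frac{1}{-14 + S}$ ($Q{\left(S \right)} = 2 - \frac{1}{S - 14} = 2 - \frac{1}{-14 + S}$)
$w{\left(N,q \right)} = \frac{19 N}{10}$ ($w{\left(N,q \right)} = \frac{-29 + 2 \cdot 24}{-14 + 24} N = \frac{-29 + 48}{10} N = \frac{1}{10} \cdot 19 N = \frac{19 N}{10}$)
$a{\left(-47 \right)} + w{\left(91 - -73,-107 \right)} = -16 + \frac{19 \left(91 - -73\right)}{10} = -16 + \frac{19 \left(91 + 73\right)}{10} = -16 + \frac{19}{10} \cdot 164 = -16 + \frac{1558}{5} = \frac{1478}{5}$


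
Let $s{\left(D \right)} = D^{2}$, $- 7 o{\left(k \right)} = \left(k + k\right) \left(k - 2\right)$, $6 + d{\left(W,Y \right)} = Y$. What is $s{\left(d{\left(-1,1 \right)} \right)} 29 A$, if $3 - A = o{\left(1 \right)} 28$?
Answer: $-3625$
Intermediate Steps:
$d{\left(W,Y \right)} = -6 + Y$
$o{\left(k \right)} = - \frac{2 k \left(-2 + k\right)}{7}$ ($o{\left(k \right)} = - \frac{\left(k + k\right) \left(k - 2\right)}{7} = - \frac{2 k \left(-2 + k\right)}{7}$)
$A = -5$ ($A = 3 - \frac{2}{7} \cdot 1 \left(2 - 1\right) 28 = 3 - \frac{2}{7} \cdot 1 \cdot 1 \cdot 28 = 3 - \frac{2}{7} \cdot 28 = 3 - 8 = -5$)
$s{\left(d{\left(-1,1 \right)} \right)} 29 A = \left(-6 + 1\right)^{2} \cdot 29 \left(-5\right) = \left(-5\right)^{2} \cdot 29 \left(-5\right) = 25 \cdot 29 \left(-5\right) = 725 \left(-5\right) = -3625$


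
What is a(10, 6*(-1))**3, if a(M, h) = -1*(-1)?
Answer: 1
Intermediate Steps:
a(M, h) = 1
a(10, 6*(-1))**3 = 1**3 = 1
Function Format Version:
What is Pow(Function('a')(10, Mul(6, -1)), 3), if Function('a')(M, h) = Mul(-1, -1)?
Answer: 1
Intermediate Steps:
Function('a')(M, h) = 1
Pow(Function('a')(10, Mul(6, -1)), 3) = Pow(1, 3) = 1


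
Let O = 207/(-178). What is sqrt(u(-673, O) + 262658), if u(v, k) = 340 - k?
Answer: 3*sqrt(925873942)/178 ≈ 512.83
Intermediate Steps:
O = -207/178 (O = 207*(-1/178) = -207/178 ≈ -1.1629)
sqrt(u(-673, O) + 262658) = sqrt((340 - 1*(-207/178)) + 262658) = sqrt((340 + 207/178) + 262658) = sqrt(60727/178 + 262658) = sqrt(46813851/178) = 3*sqrt(925873942)/178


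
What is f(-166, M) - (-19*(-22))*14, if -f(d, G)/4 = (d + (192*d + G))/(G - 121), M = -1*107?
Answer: -121903/19 ≈ -6415.9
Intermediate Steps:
M = -107
f(d, G) = -4*(G + 193*d)/(-121 + G) (f(d, G) = -4*(d + (192*d + G))/(G - 121) = -4*(d + (G + 192*d))/(-121 + G) = -4*(G + 193*d)/(-121 + G))
f(-166, M) - (-19*(-22))*14 = 4*(-1*(-107) - 193*(-166))/(-121 - 107) - (-19*(-22))*14 = 4*(107 + 32038)/(-228) - 418*14 = 4*(-1/228)*32145 - 1*5852 = -10715/19 - 5852 = -121903/19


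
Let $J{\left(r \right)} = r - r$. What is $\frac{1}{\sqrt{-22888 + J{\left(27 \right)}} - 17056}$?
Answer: $- \frac{2132}{36366253} - \frac{i \sqrt{5722}}{145465012} \approx -5.8626 \cdot 10^{-5} - 5.2001 \cdot 10^{-7} i$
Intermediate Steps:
$J{\left(r \right)} = 0$
$\frac{1}{\sqrt{-22888 + J{\left(27 \right)}} - 17056} = \frac{1}{\sqrt{-22888 + 0} - 17056} = \frac{1}{\sqrt{-22888} - 17056} = \frac{1}{2 i \sqrt{5722} - 17056} = \frac{1}{-17056 + 2 i \sqrt{5722}}$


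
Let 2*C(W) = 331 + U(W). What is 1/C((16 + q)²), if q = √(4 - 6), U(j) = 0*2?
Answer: 2/331 ≈ 0.0060423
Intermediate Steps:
U(j) = 0
q = I*√2 (q = √(-2) = I*√2 ≈ 1.4142*I)
C(W) = 331/2 (C(W) = (331 + 0)/2 = (½)*331 = 331/2)
1/C((16 + q)²) = 1/(331/2) = 2/331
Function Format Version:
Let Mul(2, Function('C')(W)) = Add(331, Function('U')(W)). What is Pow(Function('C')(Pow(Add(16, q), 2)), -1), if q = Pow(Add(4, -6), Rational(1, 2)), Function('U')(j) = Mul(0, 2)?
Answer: Rational(2, 331) ≈ 0.0060423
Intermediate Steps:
Function('U')(j) = 0
q = Mul(I, Pow(2, Rational(1, 2))) (q = Pow(-2, Rational(1, 2)) = Mul(I, Pow(2, Rational(1, 2))) ≈ Mul(1.4142, I))
Function('C')(W) = Rational(331, 2) (Function('C')(W) = Mul(Rational(1, 2), Add(331, 0)) = Mul(Rational(1, 2), 331) = Rational(331, 2))
Pow(Function('C')(Pow(Add(16, q), 2)), -1) = Pow(Rational(331, 2), -1) = Rational(2, 331)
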